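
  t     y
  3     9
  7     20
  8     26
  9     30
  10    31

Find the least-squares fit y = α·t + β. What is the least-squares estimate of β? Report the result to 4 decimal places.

β = -1.2808

With design matrix A, AᵀA = [[303, 37]; [37, 5]] and Aᵀy = [955, 116]ᵀ.
det = 303·5 − 37² = 146.
α = (955·5 − 37·116)/146 = 483/146; β = (303·116 − 37·955)/146 = -187/146.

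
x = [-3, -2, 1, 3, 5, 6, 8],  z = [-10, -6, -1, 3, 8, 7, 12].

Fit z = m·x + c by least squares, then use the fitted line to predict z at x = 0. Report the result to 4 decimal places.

Compute the Gram sums: Σx·x = 148, Σx = 18, Σ1 = 7.
Right-hand side: Σx·z = 228, Σz = 13.
Normal equations: [[148, 18]; [18, 7]]·[m, c]ᵀ = [228, 13]ᵀ.
Eliminating c: 7·(row 1) − 18·(row 2) gives 712·m = 7·228 − 18·13 = 1362, so m = 681/356.
Then c = (13 − 18·(681/356))/7 = -545/178.
At x = 0: ẑ = (681/356)·(0) + (-545/178)·(1) = -545/178.

ẑ = -3.0618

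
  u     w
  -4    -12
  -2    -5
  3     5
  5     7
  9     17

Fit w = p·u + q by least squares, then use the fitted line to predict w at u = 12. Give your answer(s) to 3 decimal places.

ŵ = 23.150

Entries of AᵀA: Σu·u = 135, Σu = 11, Σ1 = 5.
Moment sums: Σu·w = 261, Σw = 12.
Δ = 135·5 − 11² = 554.
p = (261·5 − 11·12)/554 = 1173/554; q = (135·12 − 11·261)/554 = -1251/554.
At u = 12: ŵ = (1173/554)·(12) + (-1251/554)·(1) = 12825/554.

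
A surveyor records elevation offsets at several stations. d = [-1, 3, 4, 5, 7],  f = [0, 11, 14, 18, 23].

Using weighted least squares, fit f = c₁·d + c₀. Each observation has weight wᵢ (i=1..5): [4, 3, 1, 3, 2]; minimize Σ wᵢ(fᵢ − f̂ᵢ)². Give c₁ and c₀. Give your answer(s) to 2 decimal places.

c₁ = 2.91, c₀ = 2.79

With design matrix M, MᵀWM = [[220, 38]; [38, 13]] and MᵀWf = [747, 147]ᵀ.
Determinant 220·13 − 38² = 1416.
c₁ = (747·13 − 38·147)/1416 = 1375/472; c₀ = (220·147 − 38·747)/1416 = 659/236.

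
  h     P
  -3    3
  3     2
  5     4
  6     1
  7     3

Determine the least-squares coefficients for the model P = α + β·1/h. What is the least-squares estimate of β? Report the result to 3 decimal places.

The normal equations are: 5·α + (107/210)·β = 13;  (107/210)·α + (1521/4900)·β = 223/210.
(Σ1 = 5, Σ1/h = 107/210, Σ1/h·1/h = 1521/4900, ΣP = 13, Σ1/h·P = 223/210.)
Eliminating β: (1521/4900)·(row 1) − (107/210)·(row 2) gives (14249/11025)·α = (1521/4900)·13 − (107/210)·(223/210) = 38524/11025, so α = 38524/14249.
Then β = ((223/210) − (107/210)·(38524/14249))/(1521/4900) = -14490/14249.

β = -1.017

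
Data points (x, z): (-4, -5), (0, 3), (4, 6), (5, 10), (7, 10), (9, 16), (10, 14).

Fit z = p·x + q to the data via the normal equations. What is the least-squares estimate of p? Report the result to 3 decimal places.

Sums needed: Σx·x = 287, Σx = 31, Σ1 = 7.
For Mᵀz: Σx·z = 448, Σz = 54.
Δ = 287·7 − 31² = 1048.
p = (448·7 − 31·54)/1048 = 731/524; q = (287·54 − 31·448)/1048 = 805/524.

p = 1.395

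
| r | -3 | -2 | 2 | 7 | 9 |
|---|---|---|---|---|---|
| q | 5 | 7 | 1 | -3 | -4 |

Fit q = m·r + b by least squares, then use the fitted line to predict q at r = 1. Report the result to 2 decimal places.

q̂ = 2.61

With design matrix M, MᵀM = [[147, 13]; [13, 5]] and Mᵀq = [-84, 6]ᵀ.
Δ = 147·5 − 13² = 566.
m = ((-84)·5 − 13·6)/566 = -249/283; b = (147·6 − 13·(-84))/566 = 987/283.
At r = 1: q̂ = (-249/283)·(1) + (987/283)·(1) = 738/283.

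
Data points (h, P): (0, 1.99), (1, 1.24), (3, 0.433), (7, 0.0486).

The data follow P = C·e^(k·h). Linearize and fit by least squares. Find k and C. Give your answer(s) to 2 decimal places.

k = -0.53, C = 2.07

Let Y = ln P. Fitting Y = k·h + ln C by least squares:
AᵀA = [[59.0000, 11.0000]; [11.0000, 4]], rhs = [-23.4649, -2.9579]ᵀ  (here Σh = 11.0000, Σ(h)² = 59.0000, Σln P = -2.9579, Σh·ln P = -23.4649).
Slope k = (n·Σh·ln P − Σh·Σln P)/(n·Σ(h)² − (Σh)²) = (4·-23.4649 − 11.0000·-2.9579)/115.0000 = -0.53324; ln C = (Σln P − k·Σh)/n = 0.72693, so C = exp(0.72693) = 2.06872.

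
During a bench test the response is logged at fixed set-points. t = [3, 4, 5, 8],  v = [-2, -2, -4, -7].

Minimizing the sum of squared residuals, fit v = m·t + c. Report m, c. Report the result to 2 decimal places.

Entries of XᵀX: Σt·t = 114, Σt = 20, Σ1 = 4.
And Σt·v = -90, Σv = -15.
det = 114·4 − 20² = 56.
m = ((-90)·4 − 20·(-15))/56 = -15/14; c = (114·(-15) − 20·(-90))/56 = 45/28.

m = -1.07, c = 1.61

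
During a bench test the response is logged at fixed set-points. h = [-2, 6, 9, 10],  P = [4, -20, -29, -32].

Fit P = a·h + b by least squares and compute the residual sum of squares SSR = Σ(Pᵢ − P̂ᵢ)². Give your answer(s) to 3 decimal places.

SSR = 0.000

The normal equations are: 221·a + 23·b = -709;  23·a + 4·b = -77.
(Σh·h = 221, Σh = 23, Σ1 = 4, Σh·P = -709, ΣP = -77.)
Δ = 221·4 − 23² = 355.
a = ((-709)·4 − 23·(-77))/355 = -3; b = (221·(-77) − 23·(-709))/355 = -2.
Residuals: 0, 0, 0, 0; SSR = 0.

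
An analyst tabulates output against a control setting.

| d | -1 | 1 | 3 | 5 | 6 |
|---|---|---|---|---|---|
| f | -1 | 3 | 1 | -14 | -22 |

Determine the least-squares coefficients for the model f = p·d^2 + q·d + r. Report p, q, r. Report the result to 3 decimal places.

From the data, Σd^2·d^2 = 2004, Σd^2·d = 368, Σd^2 = 72, Σd·d = 72, Σd = 14, Σ1 = 5.
And Σd^2·f = -1131, Σd·f = -195, Σf = -33.
Row-reducing yields p = -5547/5044, q = 951/388, r = 5985/2522.

p = -1.100, q = 2.451, r = 2.373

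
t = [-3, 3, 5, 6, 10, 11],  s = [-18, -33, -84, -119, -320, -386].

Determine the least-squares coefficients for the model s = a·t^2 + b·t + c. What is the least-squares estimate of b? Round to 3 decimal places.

Normal-equation sums: Σt^2·t^2 = 26724, Σt^2·t = 2672, Σt^2 = 300, Σt·t = 300, Σt = 32, Σ1 = 6.
And Σt^2·s = -85549, Σt·s = -8625, Σs = -960.
Solving the 3×3 system (Gaussian elimination) gives a = -824233/275340, b = -210023/91780, c = 258809/137670.

b = -2.288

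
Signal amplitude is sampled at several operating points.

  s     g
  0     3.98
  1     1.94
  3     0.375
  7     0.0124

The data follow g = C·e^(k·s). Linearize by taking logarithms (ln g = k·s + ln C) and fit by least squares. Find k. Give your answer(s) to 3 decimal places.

With ln gᵢ as the transformed response and sᵢ as the regressor:
Over the data: Σs = 11.0000, Σ(s)² = 59.0000, Σln g = -3.3269, Σs·ln g = -33.0102.
Normal system: [[59.0000, 11.0000]; [11.0000, 4]]·[k, ln C]ᵀ = [-33.0102, -3.3269]ᵀ.
Solving (det = 115.0000): k = -0.82995, ln C = 1.45064.

k = -0.830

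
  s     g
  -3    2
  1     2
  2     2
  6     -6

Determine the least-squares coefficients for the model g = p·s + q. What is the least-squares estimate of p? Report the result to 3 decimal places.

p = -0.878

Forming MᵀM = [[50, 6]; [6, 4]] and Mᵀg = [-36, 0]ᵀ gives MᵀM·[p, q]ᵀ = Mᵀg.
Eliminating q: 4·(row 1) − 6·(row 2) gives 164·p = 4·(-36) − 6·0 = -144, so p = -36/41.
Then q = (0 − 6·(-36/41))/4 = 54/41.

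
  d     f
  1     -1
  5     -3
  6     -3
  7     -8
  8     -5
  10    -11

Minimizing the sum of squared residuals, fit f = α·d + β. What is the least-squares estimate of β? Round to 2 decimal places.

Normal-equation sums: Σd·d = 275, Σd = 37, Σ1 = 6.
Moment sums: Σd·f = -240, Σf = -31.
So XᵀX·[α, β]ᵀ = Xᵀf: [[275, 37]; [37, 6]]·[α, β]ᵀ = [-240, -31]ᵀ.
Δ = 275·6 − 37² = 281.
α = ((-240)·6 − 37·(-31))/281 = -293/281; β = (275·(-31) − 37·(-240))/281 = 355/281.

β = 1.26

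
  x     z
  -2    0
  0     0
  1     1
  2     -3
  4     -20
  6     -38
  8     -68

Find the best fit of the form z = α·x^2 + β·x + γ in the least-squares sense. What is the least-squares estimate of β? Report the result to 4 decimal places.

β = -1.0356

From the data, Σx^2·x^2 = 5681, Σx^2·x = 793, Σx^2 = 125, Σx·x = 125, Σx = 19, Σ1 = 7.
For Aᵀz: Σx^2·z = -6051, Σx·z = -857, Σz = -128.
Inverting the 3×3 Gram matrix, [α, β, γ]ᵀ = [-158479/165858, -171763/165858, 43894/27643]ᵀ.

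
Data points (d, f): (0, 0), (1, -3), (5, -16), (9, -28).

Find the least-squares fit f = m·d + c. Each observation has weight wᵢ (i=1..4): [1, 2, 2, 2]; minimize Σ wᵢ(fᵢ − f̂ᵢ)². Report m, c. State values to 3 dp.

m = -3.127, c = -0.027

Normal-equation sums: Σwᵢ·d·d = 214, Σwᵢ·d = 30, Σwᵢ·1 = 7.
Moment sums: Σwᵢ·d·f = -670, Σwᵢ·f = -94.
MᵀWM·[m, c]ᵀ = MᵀWf becomes [[214, 30]; [30, 7]]·[m, c]ᵀ = [-670, -94]ᵀ.
Δ = 214·7 − 30² = 598.
m = ((-670)·7 − 30·(-94))/598 = -935/299; c = (214·(-94) − 30·(-670))/598 = -8/299.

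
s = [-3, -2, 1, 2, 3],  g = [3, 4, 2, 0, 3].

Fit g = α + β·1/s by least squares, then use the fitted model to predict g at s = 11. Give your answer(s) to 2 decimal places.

Forming AᵀA = [[5, 1]; [1, 31/18]] and Aᵀg = [12, 0]ᵀ gives AᵀA·[α, β]ᵀ = Aᵀg.
Determinant 5·(31/18) − 1² = 137/18.
α = (12·(31/18) − 1·0)/(137/18) = 372/137; β = (5·0 − 1·12)/(137/18) = -216/137.
At s = 11: ĝ = (372/137)·(1) + (-216/137)·(1/11) = 3876/1507.

ĝ = 2.57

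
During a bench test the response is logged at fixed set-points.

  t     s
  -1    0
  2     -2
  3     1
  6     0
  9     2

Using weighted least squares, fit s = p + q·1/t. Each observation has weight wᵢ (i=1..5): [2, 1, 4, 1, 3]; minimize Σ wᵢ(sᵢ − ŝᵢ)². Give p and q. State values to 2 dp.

p = 0.72, q = 0.28

From the data, Σwᵢ·1 = 11, Σwᵢ·1/t = 1/3, Σwᵢ·1/t·1/t = 149/54.
Moment sums: Σwᵢ·s = 8, Σwᵢ·1/t·s = 1.
Eliminating q: (149/54)·(row 1) − (1/3)·(row 2) gives (1633/54)·p = (149/54)·8 − (1/3)·1 = 587/27, so p = 1174/1633.
Then q = (1 − (1/3)·(1174/1633))/(149/54) = 450/1633.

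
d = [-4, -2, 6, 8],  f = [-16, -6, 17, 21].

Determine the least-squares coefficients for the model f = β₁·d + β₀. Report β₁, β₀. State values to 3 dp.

Setting ∂/∂β₁ … = 0 gives: 120·β₁ + 8·β₀ = 346;  8·β₁ + 4·β₀ = 16.
(Σd·d = 120, Σd = 8, Σ1 = 4, Σd·f = 346, Σf = 16.)
det = 120·4 − 8² = 416.
β₁ = (346·4 − 8·16)/416 = 157/52; β₀ = (120·16 − 8·346)/416 = -53/26.

β₁ = 3.019, β₀ = -2.038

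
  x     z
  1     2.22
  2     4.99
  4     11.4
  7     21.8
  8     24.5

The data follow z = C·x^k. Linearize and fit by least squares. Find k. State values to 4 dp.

Let Y = ln z. Fitting Y = k·ln x + ln C by least squares:
Σln x = 6.1048, Σ(ln x)² = 10.5129, Σln z = 11.1191, Σln x·ln z = 17.1365.
Equations: 10.5129·k + 6.1048·ln C = 17.1365;  6.1048·k + 5·ln C = 11.1191.
Solving (det = 15.2960): k = 1.16385, ln C = 0.80282.

k = 1.1638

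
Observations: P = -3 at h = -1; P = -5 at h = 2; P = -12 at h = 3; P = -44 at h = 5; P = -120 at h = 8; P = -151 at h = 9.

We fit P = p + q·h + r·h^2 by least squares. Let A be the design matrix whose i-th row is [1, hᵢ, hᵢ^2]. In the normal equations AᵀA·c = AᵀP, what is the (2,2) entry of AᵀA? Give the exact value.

Row 2 ↔ basis h, column 2 ↔ basis h, so (AᵀA)_{2,2} = Σᵢ (h)·(h) = (-1)·(-1) + (2)·(2) + (3)·(3) + (5)·(5) + (8)·(8) + (9)·(9) = 184.

184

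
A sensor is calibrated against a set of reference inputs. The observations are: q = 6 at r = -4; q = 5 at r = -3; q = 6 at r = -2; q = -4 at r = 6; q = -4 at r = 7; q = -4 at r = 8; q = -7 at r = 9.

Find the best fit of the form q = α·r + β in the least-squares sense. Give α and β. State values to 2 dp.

α = -0.98, β = 2.65

XᵀX·[α, β]ᵀ = Xᵀq reads: 259·α + 21·β = -198;  21·α + 7·β = -2.
det = 259·7 − 21² = 1372.
α = ((-198)·7 − 21·(-2))/1372 = -48/49; β = (259·(-2) − 21·(-198))/1372 = 130/49.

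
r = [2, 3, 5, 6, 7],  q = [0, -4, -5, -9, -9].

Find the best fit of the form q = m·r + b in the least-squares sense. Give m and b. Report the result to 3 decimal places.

m = -1.733, b = 2.570

Compute the Gram sums: Σr·r = 123, Σr = 23, Σ1 = 5.
For Xᵀq: Σr·q = -154, Σq = -27.
XᵀX·[m, b]ᵀ = Xᵀq becomes [[123, 23]; [23, 5]]·[m, b]ᵀ = [-154, -27]ᵀ.
Eliminating b: 5·(row 1) − 23·(row 2) gives 86·m = 5·(-154) − 23·(-27) = -149, so m = -149/86.
Then b = ((-27) − 23·(-149/86))/5 = 221/86.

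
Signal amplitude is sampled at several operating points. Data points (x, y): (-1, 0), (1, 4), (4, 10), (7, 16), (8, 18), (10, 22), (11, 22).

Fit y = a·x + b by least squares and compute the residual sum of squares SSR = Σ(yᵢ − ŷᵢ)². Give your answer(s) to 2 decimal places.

SSR = 2.52

Setting ∂/∂a … = 0 gives: 352·a + 40·b = 762;  40·a + 7·b = 92.
(Σx·x = 352, Σx = 40, Σ1 = 7, Σx·y = 762, Σy = 92.)
Determinant 352·7 − 40² = 864.
a = (762·7 − 40·92)/864 = 827/432; b = (352·92 − 40·762)/864 = 119/54.
Residuals: -125/432, -17/144, 5/36, 19/48, 13/27, 47/72, -545/432; SSR = 545/216.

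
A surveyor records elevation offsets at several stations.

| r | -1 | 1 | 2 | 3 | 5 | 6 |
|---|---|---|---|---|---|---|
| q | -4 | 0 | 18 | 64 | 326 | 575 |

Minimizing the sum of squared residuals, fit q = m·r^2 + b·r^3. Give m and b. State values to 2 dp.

m = -1.63, b = 2.93

Forming XᵀX = [[2020, 11176]; [11176, 63076]] and Xᵀq = [29494, 166826]ᵀ gives XᵀX·[m, b]ᵀ = Xᵀq.
Δ = 2020·63076 − 11176² = 2510544.
m = (29494·63076 − 11176·166826)/2510544 = -510479/313818; b = (2020·166826 − 11176·29494)/2510544 = 920447/313818.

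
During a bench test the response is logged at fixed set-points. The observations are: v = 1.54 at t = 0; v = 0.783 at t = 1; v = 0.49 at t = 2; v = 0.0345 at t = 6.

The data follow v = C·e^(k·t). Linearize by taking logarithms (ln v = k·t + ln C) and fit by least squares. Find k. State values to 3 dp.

k = -0.632

Let Y = ln v. Fitting Y = k·t + ln C by least squares:
XᵀX = [[41.0000, 9.0000]; [9.0000, 4]], rhs = [-21.8721, -3.8930]ᵀ  (here Σt = 9.0000, Σ(t)² = 41.0000, Σln v = -3.8930, Σt·ln v = -21.8721).
Δ = 41.0000·4 − (9.0000)² = 83.0000; k = (-21.8721·4 − 9.0000·-3.8930)/83.0000 = -0.63195, ln C = (41.0000·-3.8930 − 9.0000·-21.8721)/83.0000 = 0.44863.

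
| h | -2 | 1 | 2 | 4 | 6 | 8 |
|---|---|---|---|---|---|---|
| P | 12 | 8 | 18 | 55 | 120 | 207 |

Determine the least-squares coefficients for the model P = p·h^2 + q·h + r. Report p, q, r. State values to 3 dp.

AᵀA·[p, q, r]ᵀ = AᵀP reads: 5681·p + 793·q + 125·r = 18576;  793·p + 125·q + 19·r = 2616;  125·p + 19·q + 6·r = 420.
Solving the 3×3 system (Gaussian elimination) gives p = 31574/10435, q = 13562/10435, r = 29712/10435.

p = 3.026, q = 1.300, r = 2.847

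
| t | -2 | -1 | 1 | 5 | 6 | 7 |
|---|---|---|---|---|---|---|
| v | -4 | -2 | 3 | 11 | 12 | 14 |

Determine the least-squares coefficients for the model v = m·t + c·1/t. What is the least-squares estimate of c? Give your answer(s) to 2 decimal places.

The normal system XᵀX·[m, c]ᵀ = Xᵀv is [[116, 6]; [6, 51557/22050]]·[m, c]ᵀ = [238, 66/5]ᵀ.
Eliminating c: (51557/22050)·(row 1) − 6·(row 2) gives (2593406/11025)·m = (51557/22050)·238 − 6·(66/5) = 751729/1575, so m = 5262103/2593406.
Then c = ((66/5) − 6·(5262103/2593406))/(51557/22050) = 568890/1296703.

c = 0.44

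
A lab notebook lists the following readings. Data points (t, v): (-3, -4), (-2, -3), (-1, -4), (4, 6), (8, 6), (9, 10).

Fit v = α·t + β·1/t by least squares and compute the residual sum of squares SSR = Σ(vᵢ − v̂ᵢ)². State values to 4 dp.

Forming AᵀA = [[175, 6]; [6, 7525/5184]] and Aᵀv = [184, 367/36]ᵀ gives AᵀA·[α, β]ᵀ = Aᵀv.
Eliminating β: (7525/5184)·(row 1) − 6·(row 2) gives (1130251/5184)·α = (7525/5184)·184 − 6·(367/36) = 133439/648, so α = 1067512/1130251.
Then β = ((367/36) − 6·(1067512/1130251))/(7525/5184) = 3525264/1130251.
Residuals: -143380/1130251, 506903/1130251, 71772/1130251, 1630142/1130251, -2199248/1130251, 1303206/1130251; SSR = 8383147/1130251.

SSR = 7.4171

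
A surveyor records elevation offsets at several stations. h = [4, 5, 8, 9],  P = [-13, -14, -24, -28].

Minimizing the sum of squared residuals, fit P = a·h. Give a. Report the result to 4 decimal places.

AᵀA·[a]ᵀ = AᵀP reads: 186·a = -566.
(Σh·h = 186, Σh·P = -566.)
Hence a = -566 / 186 ≈ -3.04301.

a = -3.0430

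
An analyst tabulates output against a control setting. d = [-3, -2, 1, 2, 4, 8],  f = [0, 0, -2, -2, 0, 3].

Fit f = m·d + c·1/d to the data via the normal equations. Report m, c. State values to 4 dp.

Forming MᵀM = [[98, 6]; [6, 973/576]] and Mᵀf = [18, -21/8]ᵀ gives MᵀM·[m, c]ᵀ = Mᵀf.
det = 98·(973/576) − 6² = 37309/288.
m = (18·(973/576) − 6·(-21/8))/(37309/288) = 13293/37309; c = (98·(-21/8) − 6·18)/(37309/288) = -105192/37309.

m = 0.3563, c = -2.8195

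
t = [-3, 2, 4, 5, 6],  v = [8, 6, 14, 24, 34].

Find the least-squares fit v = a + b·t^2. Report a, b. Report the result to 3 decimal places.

a = 0.796, b = 0.911

Sums needed: Σ1 = 5, Σt^2 = 90, Σt^2·t^2 = 2274.
Right-hand side: Σv = 86, Σt^2·v = 2144.
Normal equations: [[5, 90]; [90, 2274]]·[a, b]ᵀ = [86, 2144]ᵀ.
det = 5·2274 − 90² = 3270.
a = (86·2274 − 90·2144)/3270 = 434/545; b = (5·2144 − 90·86)/3270 = 298/327.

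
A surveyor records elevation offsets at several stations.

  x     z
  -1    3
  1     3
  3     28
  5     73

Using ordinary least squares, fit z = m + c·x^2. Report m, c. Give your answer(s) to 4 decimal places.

m = 0.5000, c = 2.9167

Compute the Gram sums: Σ1 = 4, Σx^2 = 36, Σx^2·x^2 = 708.
Moment sums: Σz = 107, Σx^2·z = 2083.
Eliminating c: 708·(row 1) − 36·(row 2) gives 1536·m = 708·107 − 36·2083 = 768, so m = 1/2.
Then c = (2083 − 36·(1/2))/708 = 35/12.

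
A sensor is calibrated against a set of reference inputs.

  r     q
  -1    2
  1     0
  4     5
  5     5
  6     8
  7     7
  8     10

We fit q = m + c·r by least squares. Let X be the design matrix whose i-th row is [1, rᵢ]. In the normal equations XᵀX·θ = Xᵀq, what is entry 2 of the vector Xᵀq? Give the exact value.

Entry 2 ↔ basis r, so (Xᵀq)_{2} = Σᵢ (r)·qᵢ = (-1)·(2) + (1)·(0) + (4)·(5) + (5)·(5) + (6)·(8) + (7)·(7) + (8)·(10) = 220.

220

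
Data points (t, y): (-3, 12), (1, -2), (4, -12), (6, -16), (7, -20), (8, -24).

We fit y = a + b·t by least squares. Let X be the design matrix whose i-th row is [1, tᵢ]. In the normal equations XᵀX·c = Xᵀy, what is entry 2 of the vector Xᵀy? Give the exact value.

-514

Entry 2 ↔ basis t, so (Xᵀy)_{2} = Σᵢ (t)·yᵢ = (-3)·(12) + (1)·(-2) + (4)·(-12) + (6)·(-16) + (7)·(-20) + (8)·(-24) = -514.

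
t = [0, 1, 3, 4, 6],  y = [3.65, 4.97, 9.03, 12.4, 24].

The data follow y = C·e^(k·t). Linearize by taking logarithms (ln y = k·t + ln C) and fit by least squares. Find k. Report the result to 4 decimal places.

k = 0.3123

Let Y = ln y. Fitting Y = k·t + ln C by least squares:
Over the data: Σt = 14.0000, Σ(t)² = 62.0000, Σln y = 10.7944, Σt·ln y = 37.3442.
Normal system: [[62.0000, 14.0000]; [14.0000, 5]]·[k, ln C]ᵀ = [37.3442, 10.7944]ᵀ.
Δ = 62.0000·5 − (14.0000)² = 114.0000; k = (37.3442·5 − 14.0000·10.7944)/114.0000 = 0.31227, ln C = (62.0000·10.7944 − 14.0000·37.3442)/114.0000 = 1.28454.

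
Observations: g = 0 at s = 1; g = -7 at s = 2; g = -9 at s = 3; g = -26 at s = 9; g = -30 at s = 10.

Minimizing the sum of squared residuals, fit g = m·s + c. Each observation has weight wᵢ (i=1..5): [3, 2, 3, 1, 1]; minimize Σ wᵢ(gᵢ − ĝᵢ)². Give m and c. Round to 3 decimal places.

Compute the Gram sums: Σwᵢ·s·s = 219, Σwᵢ·s = 35, Σwᵢ·1 = 10.
Right-hand side: Σwᵢ·s·g = -643, Σwᵢ·g = -97.
Eliminating c: 10·(row 1) − 35·(row 2) gives 965·m = 10·(-643) − 35·(-97) = -3035, so m = -607/193.
Then c = ((-97) − 35·(-607/193))/10 = 1262/965.

m = -3.145, c = 1.308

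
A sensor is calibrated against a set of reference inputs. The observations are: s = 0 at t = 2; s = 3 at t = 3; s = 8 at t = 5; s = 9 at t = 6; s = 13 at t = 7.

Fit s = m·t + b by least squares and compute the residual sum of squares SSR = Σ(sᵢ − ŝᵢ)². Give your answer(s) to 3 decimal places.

The normal equations are: 123·m + 23·b = 194;  23·m + 5·b = 33.
(Σt·t = 123, Σt = 23, Σ1 = 5, Σt·s = 194, Σs = 33.)
det = 123·5 − 23² = 86.
m = (194·5 − 23·33)/86 = 211/86; b = (123·33 − 23·194)/86 = -403/86.
Residuals: -19/86, 14/43, 18/43, -89/86, 22/43; SSR = 143/86.

SSR = 1.663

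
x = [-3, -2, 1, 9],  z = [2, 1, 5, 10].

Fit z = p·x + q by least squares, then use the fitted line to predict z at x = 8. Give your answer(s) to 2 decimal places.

ẑ = 9.41

Compute the Gram sums: Σx·x = 95, Σx = 5, Σ1 = 4.
For Aᵀz: Σx·z = 87, Σz = 18.
So AᵀA·[p, q]ᵀ = Aᵀz: [[95, 5]; [5, 4]]·[p, q]ᵀ = [87, 18]ᵀ.
Eliminating q: 4·(row 1) − 5·(row 2) gives 355·p = 4·87 − 5·18 = 258, so p = 258/355.
Then q = (18 − 5·(258/355))/4 = 255/71.
At x = 8: ẑ = (258/355)·(8) + (255/71)·(1) = 3339/355.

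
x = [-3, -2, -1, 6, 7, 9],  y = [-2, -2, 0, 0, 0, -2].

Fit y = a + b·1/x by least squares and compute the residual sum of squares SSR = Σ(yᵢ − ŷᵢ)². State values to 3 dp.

Normal-equation sums: Σ1 = 6, Σ1/x = -89/63, Σ1/x·1/x = 11285/7938.
Right-hand side: Σy = -6, Σ1/x·y = 13/9.
So AᵀA·[a, b]ᵀ = Aᵀy: [[6, -89/63]; [-89/63, 11285/7938]]·[a, b]ᵀ = [-6, 13/9]ᵀ.
Δ = 6·(11285/7938) − (-89/63)² = 25934/3969.
a = ((-6)·(11285/7938) − (-89/63)·(13/9))/(25934/3969) = -12878/12967; b = (6·(13/9) − (-89/63)·(-6))/(25934/3969) = 378/12967.
Residuals: -12930/12967, -12867/12967, 13256/12967, 12815/12967, 12824/12967, -13098/12967; SSR = 77790/12967.

SSR = 5.999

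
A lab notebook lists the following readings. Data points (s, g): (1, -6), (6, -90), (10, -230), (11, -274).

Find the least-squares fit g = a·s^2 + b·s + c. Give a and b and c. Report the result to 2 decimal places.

The normal system MᵀM·[a, b, c]ᵀ = Mᵀg is [[25938, 2548, 258]; [2548, 258, 28]; [258, 28, 4]]·[a, b, c]ᵀ = [-59400, -5860, -600]ᵀ.
Row-reducing yields a = -5168/2585, b = -7362/2585, c = -576/517.

a = -2.00, b = -2.85, c = -1.11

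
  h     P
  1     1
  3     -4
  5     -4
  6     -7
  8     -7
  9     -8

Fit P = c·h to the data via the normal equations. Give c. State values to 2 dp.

c = -0.93

Normal-equation sums: Σh·h = 216.
Moment sums: Σh·P = -201.
Normal equations: [[216]]·[c]ᵀ = [-201]ᵀ.
Hence c = -201 / 216 ≈ -0.930556.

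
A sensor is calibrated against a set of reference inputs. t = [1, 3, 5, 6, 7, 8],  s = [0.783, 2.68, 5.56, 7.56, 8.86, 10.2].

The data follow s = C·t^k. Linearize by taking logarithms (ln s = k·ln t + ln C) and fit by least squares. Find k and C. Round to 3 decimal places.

k = 1.257, C = 0.749

Linearized form: ln s = k·ln t + ln C. From the 6 transformed points,
AᵀA = [[15.1183, 8.5252]; [8.5252, 6]], rhs = [16.5430, 8.9836]ᵀ  (here Σln t = 8.5252, Σ(ln t)² = 15.1183, Σln s = 8.9836, Σln t·ln s = 16.5430).
Slope k = (n·Σln t·ln s − Σln t·Σln s)/(n·Σ(ln t)² − (Σln t)²) = (6·16.5430 − 8.5252·8.9836)/18.0313 = 1.25735; ln C = (Σln s − k·Σln t)/n = -0.28925, so C = exp(-0.28925) = 0.74883.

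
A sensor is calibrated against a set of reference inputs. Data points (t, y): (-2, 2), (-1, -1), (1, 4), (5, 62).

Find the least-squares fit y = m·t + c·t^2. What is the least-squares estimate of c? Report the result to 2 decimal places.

Normal-equation sums: Σt·t = 31, Σt·t^2 = 117, Σt^2·t^2 = 643.
Right-hand side: Σt·y = 311, Σt^2·y = 1561.
Δ = 31·643 − 117² = 6244.
m = (311·643 − 117·1561)/6244 = 4334/1561; c = (31·1561 − 117·311)/6244 = 3001/1561.

c = 1.92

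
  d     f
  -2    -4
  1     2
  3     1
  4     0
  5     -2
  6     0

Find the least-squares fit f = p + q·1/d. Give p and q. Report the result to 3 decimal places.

The normal equations are: 6·p + (29/20)·q = -3;  (29/20)·p + (5369/3600)·q = 59/15.
Eliminating q: (5369/3600)·(row 1) − (29/20)·(row 2) gives (1643/240)·p = (5369/3600)·(-3) − (29/20)·(59/15) = -4071/400, so p = -12213/8215.
Then q = ((59/15) − (29/20)·(-12213/8215))/(5369/3600) = 6708/1643.

p = -1.487, q = 4.083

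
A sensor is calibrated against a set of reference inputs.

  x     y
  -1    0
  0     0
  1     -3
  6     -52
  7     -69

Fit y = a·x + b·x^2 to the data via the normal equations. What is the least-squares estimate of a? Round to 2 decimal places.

a = -1.47

Compute the Gram sums: Σx·x = 87, Σx·x^2 = 559, Σx^2·x^2 = 3699.
Right-hand side: Σx·y = -798, Σx^2·y = -5256.
So AᵀA·[a, b]ᵀ = Aᵀy: [[87, 559]; [559, 3699]]·[a, b]ᵀ = [-798, -5256]ᵀ.
Determinant 87·3699 − 559² = 9332.
a = ((-798)·3699 − 559·(-5256))/9332 = -6849/4666; b = (87·(-5256) − 559·(-798))/9332 = -5595/4666.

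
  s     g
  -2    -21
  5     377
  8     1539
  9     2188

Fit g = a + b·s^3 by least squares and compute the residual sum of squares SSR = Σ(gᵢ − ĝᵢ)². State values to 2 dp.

SSR = 1.83

With design matrix M, MᵀM = [[4, 1358]; [1358, 809274]] and Mᵀg = [4083, 2430313]ᵀ.
det = 4·809274 − 1358² = 1392932.
a = (4083·809274 − 1358·2430313)/1392932 = 975172/348233; b = (4·2430313 − 1358·4083)/1392932 = 2088269/696466.
Residuals: 65011/348233, -416287/696466, 358551/348233, -430837/696466; SSR = 1277961/696466.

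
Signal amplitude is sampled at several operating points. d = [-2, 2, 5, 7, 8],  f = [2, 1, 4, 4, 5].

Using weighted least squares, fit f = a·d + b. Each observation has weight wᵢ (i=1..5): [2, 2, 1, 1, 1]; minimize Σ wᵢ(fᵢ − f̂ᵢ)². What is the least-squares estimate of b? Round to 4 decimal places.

From the data, Σwᵢ·d·d = 154, Σwᵢ·d = 20, Σwᵢ·1 = 7.
For MᵀWf: Σwᵢ·d·f = 84, Σwᵢ·f = 19.
Normal equations: [[154, 20]; [20, 7]]·[a, b]ᵀ = [84, 19]ᵀ.
Determinant 154·7 − 20² = 678.
a = (84·7 − 20·19)/678 = 104/339; b = (154·19 − 20·84)/678 = 623/339.

b = 1.8378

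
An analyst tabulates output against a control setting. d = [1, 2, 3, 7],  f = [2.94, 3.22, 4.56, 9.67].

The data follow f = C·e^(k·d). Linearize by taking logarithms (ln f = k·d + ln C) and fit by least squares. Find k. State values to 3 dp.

Let Y = ln f. Fitting Y = k·d + ln C by least squares:
Σd = 13.0000, Σ(d)² = 63.0000, Σln f = 6.0341, Σd·ln f = 23.8523.
Equations: 63.0000·k + 13.0000·ln C = 23.8523;  13.0000·k + 4·ln C = 6.0341.
Solving (det = 83.0000): k = 0.20440, ln C = 0.84422.

k = 0.204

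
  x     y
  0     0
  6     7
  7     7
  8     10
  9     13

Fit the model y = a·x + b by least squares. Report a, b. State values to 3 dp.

a = 1.320, b = -0.520

Entries of AᵀA: Σx·x = 230, Σx = 30, Σ1 = 5.
Right-hand side: Σx·y = 288, Σy = 37.
Determinant 230·5 − 30² = 250.
a = (288·5 − 30·37)/250 = 33/25; b = (230·37 − 30·288)/250 = -13/25.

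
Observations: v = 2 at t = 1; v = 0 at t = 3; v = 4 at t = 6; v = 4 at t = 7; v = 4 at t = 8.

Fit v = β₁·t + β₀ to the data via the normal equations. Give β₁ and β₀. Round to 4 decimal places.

β₁ = 0.4706, β₀ = 0.4471

From the data, Σt·t = 159, Σt = 25, Σ1 = 5.
Moment sums: Σt·v = 86, Σv = 14.
MᵀM·[β₁, β₀]ᵀ = Mᵀv becomes [[159, 25]; [25, 5]]·[β₁, β₀]ᵀ = [86, 14]ᵀ.
Δ = 159·5 − 25² = 170.
β₁ = (86·5 − 25·14)/170 = 8/17; β₀ = (159·14 − 25·86)/170 = 38/85.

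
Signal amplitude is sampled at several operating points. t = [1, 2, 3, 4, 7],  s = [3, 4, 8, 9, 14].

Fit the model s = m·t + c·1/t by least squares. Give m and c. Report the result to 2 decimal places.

Forming XᵀX = [[79, 5]; [5, 10189/7056]] and Xᵀs = [169, 143/12]ᵀ gives XᵀX·[m, c]ᵀ = Xᵀs.
Eliminating c: (10189/7056)·(row 1) − 5·(row 2) gives (628531/7056)·m = (10189/7056)·169 − 5·(143/12) = 1301521/7056, so m = 1301521/628531.
Then c = ((143/12) − 5·(1301521/628531))/(10189/7056) = 680316/628531.

m = 2.07, c = 1.08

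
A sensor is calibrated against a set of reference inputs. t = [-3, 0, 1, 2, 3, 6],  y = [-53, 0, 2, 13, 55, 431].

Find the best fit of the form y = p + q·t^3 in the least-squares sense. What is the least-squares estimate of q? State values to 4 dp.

Normal-equation sums: Σ1 = 6, Σt^3 = 225, Σt^3·t^3 = 48179.
Moment sums: Σy = 448, Σt^3·y = 96118.
Normal equations: [[6, 225]; [225, 48179]]·[p, q]ᵀ = [448, 96118]ᵀ.
Δ = 6·48179 − 225² = 238449.
p = (448·48179 − 225·96118)/238449 = -42358/238449; q = (6·96118 − 225·448)/238449 = 158636/79483.

q = 1.9958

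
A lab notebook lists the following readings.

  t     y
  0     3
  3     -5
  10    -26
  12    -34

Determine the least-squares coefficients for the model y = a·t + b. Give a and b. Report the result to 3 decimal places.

a = -3.054, b = 3.589

The normal system XᵀX·[a, b]ᵀ = Xᵀy is [[253, 25]; [25, 4]]·[a, b]ᵀ = [-683, -62]ᵀ.
det = 253·4 − 25² = 387.
a = ((-683)·4 − 25·(-62))/387 = -394/129; b = (253·(-62) − 25·(-683))/387 = 463/129.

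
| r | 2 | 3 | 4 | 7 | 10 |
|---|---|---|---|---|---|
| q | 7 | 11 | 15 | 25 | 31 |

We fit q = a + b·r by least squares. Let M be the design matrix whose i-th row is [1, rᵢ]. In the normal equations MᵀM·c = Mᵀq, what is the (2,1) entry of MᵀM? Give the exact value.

26

Row 2 ↔ basis r, column 1 ↔ basis 1, so (MᵀM)_{2,1} = Σᵢ r = (2)·(1) + (3)·(1) + (4)·(1) + (7)·(1) + (10)·(1) = 26.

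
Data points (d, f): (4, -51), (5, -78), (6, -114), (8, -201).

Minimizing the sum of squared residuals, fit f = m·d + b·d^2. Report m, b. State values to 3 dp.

m = -0.179, b = -3.120

XᵀX·[m, b]ᵀ = Xᵀf reads: 141·m + 917·b = -2886;  917·m + 6273·b = -19734.
(Σd·d = 141, Σd·d^2 = 917, Σd^2·d^2 = 6273, Σd·f = -2886, Σd^2·f = -19734.)
Eliminating b: 6273·(row 1) − 917·(row 2) gives 43604·m = 6273·(-2886) − 917·(-19734) = -7800, so m = -1950/10901.
Then b = ((-19734) − 917·(-1950/10901))/6273 = -34008/10901.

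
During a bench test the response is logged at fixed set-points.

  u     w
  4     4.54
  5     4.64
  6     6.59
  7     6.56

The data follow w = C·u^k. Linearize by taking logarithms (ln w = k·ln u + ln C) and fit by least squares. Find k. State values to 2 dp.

k = 0.78

Let Y = ln w. Fitting Y = k·ln u + ln C by least squares:
Σln u = 6.7334, Σ(ln u)² = 11.5091, Σln w = 6.8142, Σln u·ln w = 11.6061.
Equations: 11.5091·k + 6.7334·ln C = 11.6061;  6.7334·k + 4·ln C = 6.8142.
Slope k = (n·Σln u·ln w − Σln u·Σln w)/(n·Σ(ln u)² − (Σln u)²) = (4·11.6061 − 6.7334·6.8142)/0.6976 = 0.77654; ln C = (Σln w − k·Σln u)/n = 0.39636.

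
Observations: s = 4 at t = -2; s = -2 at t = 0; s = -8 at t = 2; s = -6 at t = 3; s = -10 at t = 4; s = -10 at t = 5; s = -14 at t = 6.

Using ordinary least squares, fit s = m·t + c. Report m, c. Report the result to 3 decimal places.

Entries of AᵀA: Σt·t = 94, Σt = 18, Σ1 = 7.
And Σt·s = -216, Σs = -46.
Eliminating c: 7·(row 1) − 18·(row 2) gives 334·m = 7·(-216) − 18·(-46) = -684, so m = -342/167.
Then c = ((-46) − 18·(-342/167))/7 = -218/167.

m = -2.048, c = -1.305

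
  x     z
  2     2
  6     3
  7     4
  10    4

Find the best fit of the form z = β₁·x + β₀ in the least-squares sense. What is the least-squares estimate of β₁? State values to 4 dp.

β₁ = 0.2672

Normal-equation sums: Σx·x = 189, Σx = 25, Σ1 = 4.
And Σx·z = 90, Σz = 13.
So AᵀA·[β₁, β₀]ᵀ = Aᵀz: [[189, 25]; [25, 4]]·[β₁, β₀]ᵀ = [90, 13]ᵀ.
Δ = 189·4 − 25² = 131.
β₁ = (90·4 − 25·13)/131 = 35/131; β₀ = (189·13 − 25·90)/131 = 207/131.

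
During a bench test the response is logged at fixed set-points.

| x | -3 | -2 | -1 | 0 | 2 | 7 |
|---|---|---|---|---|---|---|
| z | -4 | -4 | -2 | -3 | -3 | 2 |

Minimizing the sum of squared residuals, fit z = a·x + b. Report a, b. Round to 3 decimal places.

MᵀM·[a, b]ᵀ = Mᵀz reads: 67·a + 3·b = 30;  3·a + 6·b = -14.
Eliminating b: 6·(row 1) − 3·(row 2) gives 393·a = 6·30 − 3·(-14) = 222, so a = 74/131.
Then b = ((-14) − 3·(74/131))/6 = -1028/393.

a = 0.565, b = -2.616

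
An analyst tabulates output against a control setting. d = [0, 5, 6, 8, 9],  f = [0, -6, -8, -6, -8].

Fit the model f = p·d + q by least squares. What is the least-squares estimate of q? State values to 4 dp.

q = -0.9106

From the data, Σd·d = 206, Σd = 28, Σ1 = 5.
Moment sums: Σd·f = -198, Σf = -28.
Δ = 206·5 − 28² = 246.
p = ((-198)·5 − 28·(-28))/246 = -103/123; q = (206·(-28) − 28·(-198))/246 = -112/123.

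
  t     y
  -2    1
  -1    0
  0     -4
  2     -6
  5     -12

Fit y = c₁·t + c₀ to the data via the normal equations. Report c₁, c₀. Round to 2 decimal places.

Entries of AᵀA: Σt·t = 34, Σt = 4, Σ1 = 5.
Right-hand side: Σt·y = -74, Σy = -21.
Δ = 34·5 − 4² = 154.
c₁ = ((-74)·5 − 4·(-21))/154 = -13/7; c₀ = (34·(-21) − 4·(-74))/154 = -19/7.

c₁ = -1.86, c₀ = -2.71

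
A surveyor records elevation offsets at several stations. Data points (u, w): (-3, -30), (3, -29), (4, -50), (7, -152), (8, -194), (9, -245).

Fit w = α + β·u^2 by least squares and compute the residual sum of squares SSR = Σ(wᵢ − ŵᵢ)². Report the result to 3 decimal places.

Compute the Gram sums: Σ1 = 6, Σu^2 = 228, Σu^2·u^2 = 13476.
And Σw = -700, Σu^2·w = -41040.
XᵀX·[α, β]ᵀ = Xᵀw becomes [[6, 228]; [228, 13476]]·[α, β]ᵀ = [-700, -41040]ᵀ.
Eliminating β: 13476·(row 1) − 228·(row 2) gives 28872·α = 13476·(-700) − 228·(-41040) = -76080, so α = -3170/1203.
Then β = ((-41040) − 228·(-3170/1203))/13476 = -3610/1203.
Residuals: -430/1203, 773/1203, 260/401, -932/401, 276/401, 845/1203; SSR = 8818/1203.

SSR = 7.330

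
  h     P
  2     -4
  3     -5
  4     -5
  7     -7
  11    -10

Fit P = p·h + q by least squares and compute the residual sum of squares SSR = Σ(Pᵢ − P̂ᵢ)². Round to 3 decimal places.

SSR = 0.297

Compute the Gram sums: Σh·h = 199, Σh = 27, Σ1 = 5.
Moment sums: Σh·P = -202, ΣP = -31.
So XᵀX·[p, q]ᵀ = XᵀP: [[199, 27]; [27, 5]]·[p, q]ᵀ = [-202, -31]ᵀ.
Δ = 199·5 − 27² = 266.
p = ((-202)·5 − 27·(-31))/266 = -173/266; q = (199·(-31) − 27·(-202))/266 = -715/266.
Residuals: -3/266, -48/133, 11/38, 32/133, -3/19; SSR = 79/266.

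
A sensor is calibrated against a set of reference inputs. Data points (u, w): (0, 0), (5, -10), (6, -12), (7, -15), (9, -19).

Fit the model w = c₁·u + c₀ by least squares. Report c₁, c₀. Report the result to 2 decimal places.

From the data, Σu·u = 191, Σu = 27, Σ1 = 5.
Right-hand side: Σu·w = -398, Σw = -56.
So AᵀA·[c₁, c₀]ᵀ = Aᵀw: [[191, 27]; [27, 5]]·[c₁, c₀]ᵀ = [-398, -56]ᵀ.
det = 191·5 − 27² = 226.
c₁ = ((-398)·5 − 27·(-56))/226 = -239/113; c₀ = (191·(-56) − 27·(-398))/226 = 25/113.

c₁ = -2.12, c₀ = 0.22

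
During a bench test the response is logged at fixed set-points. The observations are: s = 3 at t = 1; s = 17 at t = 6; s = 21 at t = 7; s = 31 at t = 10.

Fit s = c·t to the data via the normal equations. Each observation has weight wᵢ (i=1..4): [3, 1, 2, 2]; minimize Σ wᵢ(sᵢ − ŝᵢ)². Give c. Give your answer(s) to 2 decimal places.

With design matrix M, MᵀWM = [[337]] and MᵀWs = [1025]ᵀ.
Hence c = 1025 / 337 ≈ 3.04154.

c = 3.04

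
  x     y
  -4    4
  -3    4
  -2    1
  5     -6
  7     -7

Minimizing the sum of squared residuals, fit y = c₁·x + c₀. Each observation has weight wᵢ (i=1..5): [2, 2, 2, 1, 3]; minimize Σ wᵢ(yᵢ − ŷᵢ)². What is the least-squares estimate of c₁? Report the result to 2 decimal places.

c₁ = -1.03

Normal-equation sums: Σwᵢ·x·x = 230, Σwᵢ·x = 8, Σwᵢ·1 = 10.
Moment sums: Σwᵢ·x·y = -237, Σwᵢ·y = -9.
Δ = 230·10 − 8² = 2236.
c₁ = ((-237)·10 − 8·(-9))/2236 = -1149/1118; c₀ = (230·(-9) − 8·(-237))/2236 = -87/1118.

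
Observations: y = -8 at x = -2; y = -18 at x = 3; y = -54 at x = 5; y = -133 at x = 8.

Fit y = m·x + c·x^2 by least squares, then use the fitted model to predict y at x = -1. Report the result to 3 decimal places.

ŷ = -1.835

From the data, Σx·x = 102, Σx·x^2 = 656, Σx^2·x^2 = 4818.
Right-hand side: Σx·y = -1372, Σx^2·y = -10056.
det = 102·4818 − 656² = 61100.
m = ((-1372)·4818 − 656·(-10056))/61100 = -678/3055; c = (102·(-10056) − 656·(-1372))/61100 = -6284/3055.
At x = -1: ŷ = (-678/3055)·(-1) + (-6284/3055)·(1) = -5606/3055.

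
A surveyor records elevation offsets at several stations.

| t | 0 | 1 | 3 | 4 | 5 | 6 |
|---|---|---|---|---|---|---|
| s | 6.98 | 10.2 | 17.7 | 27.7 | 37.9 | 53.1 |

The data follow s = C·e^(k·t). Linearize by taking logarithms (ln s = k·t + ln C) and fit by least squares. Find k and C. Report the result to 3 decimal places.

k = 0.336, C = 7.004

With ln sᵢ as the transformed response and tᵢ as the regressor:
Over the data: Σt = 19.0000, Σ(t)² = 87.0000, Σln s = 18.0676, Σt·ln s = 66.2366.
Normal system: [[87.0000, 19.0000]; [19.0000, 6]]·[k, ln C]ᵀ = [66.2366, 18.0676]ᵀ.
Slope k = (n·Σt·ln s − Σt·Σln s)/(n·Σ(t)² − (Σt)²) = (6·66.2366 − 19.0000·18.0676)/161.0000 = 0.33625; ln C = (Σln s − k·Σt)/n = 1.94647, so C = exp(1.94647) = 7.00393.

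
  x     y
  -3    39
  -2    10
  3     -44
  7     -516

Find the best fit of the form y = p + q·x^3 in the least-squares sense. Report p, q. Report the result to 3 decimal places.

Entries of MᵀM: Σ1 = 4, Σx^3 = 335, Σx^3·x^3 = 119171.
For Mᵀy: Σy = -511, Σx^3·y = -179309.
MᵀM·[p, q]ᵀ = Mᵀy becomes [[4, 335]; [335, 119171]]·[p, q]ᵀ = [-511, -179309]ᵀ.
det = 4·119171 − 335² = 364459.
p = ((-511)·119171 − 335·(-179309))/364459 = -827866/364459; q = (4·(-179309) − 335·(-511))/364459 = -546051/364459.

p = -2.271, q = -1.498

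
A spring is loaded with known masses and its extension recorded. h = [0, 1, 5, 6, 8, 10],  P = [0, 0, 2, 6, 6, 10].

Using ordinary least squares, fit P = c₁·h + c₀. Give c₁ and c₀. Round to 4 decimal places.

c₁ = 0.9737, c₀ = -0.8684

AᵀA·[c₁, c₀]ᵀ = AᵀP reads: 226·c₁ + 30·c₀ = 194;  30·c₁ + 6·c₀ = 24.
(Σh·h = 226, Σh = 30, Σ1 = 6, Σh·P = 194, ΣP = 24.)
Determinant 226·6 − 30² = 456.
c₁ = (194·6 − 30·24)/456 = 37/38; c₀ = (226·24 − 30·194)/456 = -33/38.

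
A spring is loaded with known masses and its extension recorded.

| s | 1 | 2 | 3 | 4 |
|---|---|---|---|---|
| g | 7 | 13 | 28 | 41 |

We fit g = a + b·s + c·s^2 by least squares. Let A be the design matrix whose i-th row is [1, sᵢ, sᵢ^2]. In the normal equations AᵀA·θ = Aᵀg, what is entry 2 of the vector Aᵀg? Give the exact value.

281

Entry 2 ↔ basis s, so (Aᵀg)_{2} = Σᵢ (s)·gᵢ = (1)·(7) + (2)·(13) + (3)·(28) + (4)·(41) = 281.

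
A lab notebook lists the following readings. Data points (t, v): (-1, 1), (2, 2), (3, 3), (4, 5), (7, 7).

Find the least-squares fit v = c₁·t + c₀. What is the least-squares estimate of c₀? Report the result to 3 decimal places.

Forming AᵀA = [[79, 15]; [15, 5]] and Aᵀv = [81, 18]ᵀ gives AᵀA·[c₁, c₀]ᵀ = Aᵀv.
Δ = 79·5 − 15² = 170.
c₁ = (81·5 − 15·18)/170 = 27/34; c₀ = (79·18 − 15·81)/170 = 207/170.

c₀ = 1.218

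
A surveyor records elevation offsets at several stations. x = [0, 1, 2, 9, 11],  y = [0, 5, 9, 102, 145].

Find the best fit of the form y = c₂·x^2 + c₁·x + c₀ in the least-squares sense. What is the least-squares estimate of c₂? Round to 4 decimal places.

c₂ = 0.9416

From the data, Σx^2·x^2 = 21219, Σx^2·x = 2069, Σx^2 = 207, Σx·x = 207, Σx = 23, Σ1 = 5.
For Aᵀy: Σx^2·y = 25848, Σx·y = 2536, Σy = 261.
So AᵀA·[c₂, c₁, c₀]ᵀ = Aᵀy: [[21219, 2069, 207]; [2069, 207, 23]; [207, 23, 5]]·[c₂, c₁, c₀]ᵀ = [25848, 2536, 261]ᵀ.
Solving the 3×3 system (Gaussian elimination) gives c₂ = 77341/82142, c₁ = 230415/82142, c₀ = 12993/41071.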